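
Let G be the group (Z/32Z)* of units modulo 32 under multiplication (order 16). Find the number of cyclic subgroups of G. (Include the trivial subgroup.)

A cyclic subgroup of order d is generated by each of its φ(d) elements of order d, so the cyclic subgroups of order d number (#elements of order d)/φ(d).
Cyclic subgroups by order — order 1: 1; order 2: 3; order 4: 2; order 8: 2.
Total: 8.

8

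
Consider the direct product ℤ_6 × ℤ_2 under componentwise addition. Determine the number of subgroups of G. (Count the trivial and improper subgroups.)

10

|G| = 12, so by Lagrange every subgroup order divides 12. Divisors: 1, 2, 3, 4, 6, 12.
Subgroups by order — order 1: 1; order 2: 3; order 3: 1; order 4: 1; order 6: 3; order 12: 1.
Total: 1 + 3 + 1 + 1 + 3 + 1 = 10.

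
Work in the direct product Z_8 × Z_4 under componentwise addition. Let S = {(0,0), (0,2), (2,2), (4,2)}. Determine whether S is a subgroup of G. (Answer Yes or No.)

No

(2,2) ∈ S but its inverse (6,2) ∉ S, so S is not a subgroup.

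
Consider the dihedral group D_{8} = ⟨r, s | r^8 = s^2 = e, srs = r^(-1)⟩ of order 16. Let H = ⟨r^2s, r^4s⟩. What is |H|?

8

|⟨r^2s⟩| = 2 and |⟨r^4s⟩| = 2, so |H| is a multiple of lcm(2, 2) = 2 and divides |G| = 16.
Closing under the operation: H = {e, r^2, r^4, r^6, s, r^2s, r^4s, r^6s}, so |H| = 8.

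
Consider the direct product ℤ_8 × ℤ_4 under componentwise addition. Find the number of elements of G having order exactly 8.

An element (a,b) has order lcm(ord(a), ord(b)); count pairs with lcm equal to 8.
Enumerating gives 16 such elements.

16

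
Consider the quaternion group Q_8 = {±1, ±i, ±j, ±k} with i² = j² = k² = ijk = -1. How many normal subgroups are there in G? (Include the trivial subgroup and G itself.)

G has 6 subgroups. Checking conjugation-invariance by order — order 1: 1/1 normal; order 2: 1/1 normal; order 4: 3/3 normal; order 8: 1/1 normal.
Total normal subgroups: 6.

6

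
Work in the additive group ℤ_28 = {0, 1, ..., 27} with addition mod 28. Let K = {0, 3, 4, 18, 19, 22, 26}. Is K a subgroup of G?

No

18 ∈ K but its inverse 10 ∉ K, so K is not a subgroup.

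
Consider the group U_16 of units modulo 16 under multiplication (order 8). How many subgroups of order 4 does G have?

|G| = 8 and 4 | 8, so subgroups of order 4 are possible by Lagrange.
The subgroups of order 4 are: {1, 3, 9, 11}; {1, 5, 9, 13}; {1, 7, 9, 15}.
So G has 3 subgroups of order 4.

3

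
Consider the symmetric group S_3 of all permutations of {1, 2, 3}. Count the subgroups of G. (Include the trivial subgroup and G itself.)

|G| = 6, so by Lagrange every subgroup order divides 6. Divisors: 1, 2, 3, 6.
Subgroups by order — order 1: 1; order 2: 3; order 3: 1; order 6: 1.
Total: 1 + 3 + 1 + 1 = 6.

6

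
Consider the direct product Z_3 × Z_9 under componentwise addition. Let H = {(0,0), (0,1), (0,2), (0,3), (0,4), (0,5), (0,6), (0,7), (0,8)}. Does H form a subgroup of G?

Yes

|H| = 9 divides |G| = 27, consistent with Lagrange.
H contains the identity, every element's inverse is in H, and H is closed under +: it is a subgroup.
In fact H = ⟨(0,1)⟩.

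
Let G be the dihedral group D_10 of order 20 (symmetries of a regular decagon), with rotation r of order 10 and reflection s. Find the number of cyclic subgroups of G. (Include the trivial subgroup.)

Group the elements of G by the cyclic subgroup they generate; each cyclic subgroup of order d accounts for φ(d) elements.
Cyclic subgroups by order — order 1: 1; order 2: 11; order 5: 1; order 10: 1.
Total: 14.

14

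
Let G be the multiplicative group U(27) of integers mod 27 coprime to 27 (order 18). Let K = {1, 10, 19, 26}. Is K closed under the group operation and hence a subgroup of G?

No

|K| = 4 does not divide |G| = 18, so by Lagrange K is not a subgroup.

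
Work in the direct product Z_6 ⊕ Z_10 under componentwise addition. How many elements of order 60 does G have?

An element (a,b) has order lcm(ord(a), ord(b)); count pairs with lcm equal to 60.
Enumerating gives 0 such elements.

0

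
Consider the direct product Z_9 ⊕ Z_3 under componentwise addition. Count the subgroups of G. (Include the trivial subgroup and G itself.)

10

|G| = 27, so by Lagrange every subgroup order divides 27. Divisors: 1, 3, 9, 27.
Subgroups by order — order 1: 1; order 3: 4; order 9: 4; order 27: 1.
Total: 1 + 4 + 4 + 1 = 10.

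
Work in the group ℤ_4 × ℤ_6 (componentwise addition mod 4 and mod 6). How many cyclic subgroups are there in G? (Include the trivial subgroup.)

A cyclic subgroup of order d is generated by each of its φ(d) elements of order d, so the cyclic subgroups of order d number (#elements of order d)/φ(d).
Cyclic subgroups by order — order 1: 1; order 2: 3; order 3: 1; order 4: 2; order 6: 3; order 12: 2.
Total: 12.

12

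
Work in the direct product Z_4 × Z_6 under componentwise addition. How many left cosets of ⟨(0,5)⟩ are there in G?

4

|⟨(0,5)⟩| = 6 and |G| = 24.
By Lagrange, [G : H] = |G|/|H| = 24/6 = 4.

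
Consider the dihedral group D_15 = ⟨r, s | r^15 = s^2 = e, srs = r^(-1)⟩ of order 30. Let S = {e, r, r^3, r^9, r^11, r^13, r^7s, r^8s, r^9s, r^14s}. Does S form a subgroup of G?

r^9 ∈ S but its inverse r^6 ∉ S, so S is not a subgroup.

No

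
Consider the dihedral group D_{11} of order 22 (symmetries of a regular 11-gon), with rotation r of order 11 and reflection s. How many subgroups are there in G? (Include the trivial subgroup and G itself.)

14

|G| = 22, so by Lagrange every subgroup order divides 22. Divisors: 1, 2, 11, 22.
Subgroups by order — order 1: 1; order 2: 11; order 11: 1; order 22: 1.
Total: 1 + 11 + 1 + 1 = 14.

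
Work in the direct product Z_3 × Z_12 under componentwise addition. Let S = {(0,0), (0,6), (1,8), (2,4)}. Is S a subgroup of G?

No

Closure fails: (2,4) + (0,6) = (2,10) ∉ S. So S is not a subgroup.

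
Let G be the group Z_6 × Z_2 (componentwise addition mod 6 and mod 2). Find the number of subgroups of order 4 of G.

1

|G| = 12 and 4 | 12, so subgroups of order 4 are possible by Lagrange.
The subgroups of order 4 are: {(0,0), (0,1), (3,0), (3,1)}.
So G has 1 subgroup of order 4.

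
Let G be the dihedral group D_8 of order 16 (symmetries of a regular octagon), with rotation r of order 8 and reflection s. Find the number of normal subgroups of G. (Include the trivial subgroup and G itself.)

G has 19 subgroups. Checking conjugation-invariance by order — order 1: 1/1 normal; order 2: 1/9 normal; order 4: 1/5 normal; order 8: 3/3 normal; order 16: 1/1 normal.
Total normal subgroups: 7.

7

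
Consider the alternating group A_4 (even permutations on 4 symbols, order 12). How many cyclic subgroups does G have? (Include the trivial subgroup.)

Each element a generates a cyclic subgroup ⟨a⟩; distinct elements may generate the same one (a cyclic group of order d has φ(d) generators).
Cyclic subgroups by order — order 1: 1; order 2: 3; order 3: 4.
Total: 8.

8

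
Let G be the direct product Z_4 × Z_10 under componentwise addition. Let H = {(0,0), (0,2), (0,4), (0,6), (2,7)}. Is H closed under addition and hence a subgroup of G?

(0,2) ∈ H but its inverse (0,8) ∉ H, so H is not a subgroup.

No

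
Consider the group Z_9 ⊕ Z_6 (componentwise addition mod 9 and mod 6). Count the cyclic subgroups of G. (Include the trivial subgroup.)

16

Group the elements of G by the cyclic subgroup they generate; each cyclic subgroup of order d accounts for φ(d) elements.
Cyclic subgroups by order — order 1: 1; order 2: 1; order 3: 4; order 6: 4; order 9: 3; order 18: 3.
Total: 16.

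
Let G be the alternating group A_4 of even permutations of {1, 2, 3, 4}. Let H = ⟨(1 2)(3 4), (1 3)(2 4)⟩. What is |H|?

4

|⟨(1 2)(3 4)⟩| = 2 and |⟨(1 3)(2 4)⟩| = 2, so |H| is a multiple of lcm(2, 2) = 2 and divides |G| = 12.
Closing under the operation: H = {e, (1 2)(3 4), (1 3)(2 4), (1 4)(2 3)}, so |H| = 4.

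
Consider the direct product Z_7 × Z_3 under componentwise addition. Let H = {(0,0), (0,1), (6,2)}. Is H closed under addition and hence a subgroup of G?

No

(0,1) ∈ H but its inverse (0,2) ∉ H, so H is not a subgroup.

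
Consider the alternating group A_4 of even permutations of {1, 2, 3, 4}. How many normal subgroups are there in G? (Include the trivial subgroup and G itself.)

3

G has 10 subgroups. Checking conjugation-invariance by order — order 1: 1/1 normal; order 2: 0/3 normal; order 3: 0/4 normal; order 4: 1/1 normal; order 12: 1/1 normal.
Total normal subgroups: 3.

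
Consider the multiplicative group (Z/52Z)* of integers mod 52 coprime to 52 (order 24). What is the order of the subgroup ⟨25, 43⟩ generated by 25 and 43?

|⟨25⟩| = 2 and |⟨43⟩| = 6, so |H| is a multiple of lcm(2, 6) = 6 and divides |G| = 24.
Closing under the operation: H = {1, 3, 9, 17, 23, 25, 27, 29, 35, 43, 49, 51}, so |H| = 12.

12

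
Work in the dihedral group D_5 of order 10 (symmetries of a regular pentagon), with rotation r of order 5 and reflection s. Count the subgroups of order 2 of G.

5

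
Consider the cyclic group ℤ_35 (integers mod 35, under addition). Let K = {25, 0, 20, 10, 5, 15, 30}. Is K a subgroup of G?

|K| = 7 divides |G| = 35, consistent with Lagrange.
K contains the identity, every element's inverse is in K, and K is closed under +: it is a subgroup.
In fact K = ⟨20⟩.

Yes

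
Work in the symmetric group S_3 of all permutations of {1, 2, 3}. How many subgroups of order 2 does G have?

3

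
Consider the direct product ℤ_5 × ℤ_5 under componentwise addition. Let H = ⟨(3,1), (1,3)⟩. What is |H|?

|⟨(3,1)⟩| = 5 and |⟨(1,3)⟩| = 5, so |H| is a multiple of lcm(5, 5) = 5 and divides |G| = 25.
Closing {(3,1), (1,3)} under the group operation gives all of G, so |H| = 25.

25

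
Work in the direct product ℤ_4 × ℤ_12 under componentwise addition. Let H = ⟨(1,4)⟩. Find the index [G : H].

|⟨(1,4)⟩| = 12 and |G| = 48.
By Lagrange, [G : H] = |G|/|H| = 48/12 = 4.

4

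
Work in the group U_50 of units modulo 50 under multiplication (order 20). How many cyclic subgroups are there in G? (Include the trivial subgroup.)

6

Each element a generates a cyclic subgroup ⟨a⟩; distinct elements may generate the same one (a cyclic group of order d has φ(d) generators).
Cyclic subgroups by order — order 1: 1; order 2: 1; order 4: 1; order 5: 1; order 10: 1; order 20: 1.
Total: 6.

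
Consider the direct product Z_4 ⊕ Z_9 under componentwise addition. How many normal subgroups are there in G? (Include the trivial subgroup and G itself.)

G is abelian, so every subgroup is normal.
G has 9 subgroups in total, hence 9 normal subgroups.

9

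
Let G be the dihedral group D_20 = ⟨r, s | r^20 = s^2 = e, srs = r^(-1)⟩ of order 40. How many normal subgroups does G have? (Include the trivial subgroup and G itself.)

9

G has 48 subgroups. Checking conjugation-invariance by order — order 1: 1/1 normal; order 2: 1/21 normal; order 4: 1/11 normal; order 5: 1/1 normal; order 8: 0/5 normal; order 10: 1/5 normal; order 20: 3/3 normal; order 40: 1/1 normal.
Total normal subgroups: 9.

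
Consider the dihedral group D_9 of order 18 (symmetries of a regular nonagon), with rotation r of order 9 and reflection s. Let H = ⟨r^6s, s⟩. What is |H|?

6

|⟨r^6s⟩| = 2 and |⟨s⟩| = 2, so |H| is a multiple of lcm(2, 2) = 2 and divides |G| = 18.
Closing under the operation: H = {e, r^3, r^6, s, r^3s, r^6s}, so |H| = 6.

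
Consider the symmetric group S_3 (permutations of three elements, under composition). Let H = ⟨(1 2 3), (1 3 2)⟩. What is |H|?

3

|⟨(1 2 3)⟩| = 3 and |⟨(1 3 2)⟩| = 3, so |H| is a multiple of lcm(3, 3) = 3 and divides |G| = 6.
Closing under the operation: H = {e, (1 2 3), (1 3 2)}, so |H| = 3.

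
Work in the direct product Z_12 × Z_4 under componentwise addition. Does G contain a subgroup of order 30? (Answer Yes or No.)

No

30 does not divide |G| = 48, so by Lagrange no subgroup of order 30 exists.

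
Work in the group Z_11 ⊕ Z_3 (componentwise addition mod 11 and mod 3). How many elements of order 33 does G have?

An element (a,b) has order lcm(ord(a), ord(b)); count pairs with lcm equal to 33.
Enumerating gives 20 such elements.

20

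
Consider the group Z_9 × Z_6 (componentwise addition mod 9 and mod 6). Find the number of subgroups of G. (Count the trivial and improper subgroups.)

20

|G| = 54, so by Lagrange every subgroup order divides 54. Divisors: 1, 2, 3, 6, 9, 18, 27, 54.
Subgroups by order — order 1: 1; order 2: 1; order 3: 4; order 6: 4; order 9: 4; order 18: 4; order 27: 1; order 54: 1.
Total: 1 + 1 + 4 + 4 + 4 + 4 + 1 + 1 = 20.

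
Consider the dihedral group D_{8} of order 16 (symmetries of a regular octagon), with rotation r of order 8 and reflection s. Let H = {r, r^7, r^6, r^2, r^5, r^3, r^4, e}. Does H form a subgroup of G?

Yes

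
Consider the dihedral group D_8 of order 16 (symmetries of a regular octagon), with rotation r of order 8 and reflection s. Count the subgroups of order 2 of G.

|G| = 16 and 2 | 16, so subgroups of order 2 are possible by Lagrange.
The subgroups of order 2 are: {e, r^2s}; {e, r^3s}; {e, r^4}; {e, r^4s}; … (9 in all).
So G has 9 subgroups of order 2.

9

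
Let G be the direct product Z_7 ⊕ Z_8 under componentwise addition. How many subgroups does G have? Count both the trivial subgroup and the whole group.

|G| = 56, so by Lagrange every subgroup order divides 56. Divisors: 1, 2, 4, 7, 8, 14, 28, 56.
Subgroups by order — order 1: 1; order 2: 1; order 4: 1; order 7: 1; order 8: 1; order 14: 1; order 28: 1; order 56: 1.
Total: 1 + 1 + 1 + 1 + 1 + 1 + 1 + 1 = 8.

8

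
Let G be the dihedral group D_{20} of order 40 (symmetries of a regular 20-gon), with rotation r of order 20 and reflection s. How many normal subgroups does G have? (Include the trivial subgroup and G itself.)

9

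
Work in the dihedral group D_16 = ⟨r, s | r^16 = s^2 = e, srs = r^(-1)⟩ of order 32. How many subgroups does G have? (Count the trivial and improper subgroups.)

|G| = 32, so by Lagrange every subgroup order divides 32. Divisors: 1, 2, 4, 8, 16, 32.
Subgroups by order — order 1: 1; order 2: 17; order 4: 9; order 8: 5; order 16: 3; order 32: 1.
Total: 1 + 17 + 9 + 5 + 3 + 1 = 36.

36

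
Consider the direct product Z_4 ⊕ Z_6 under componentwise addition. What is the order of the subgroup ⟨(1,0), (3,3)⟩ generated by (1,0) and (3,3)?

|⟨(1,0)⟩| = 4 and |⟨(3,3)⟩| = 4, so |H| is a multiple of lcm(4, 4) = 4 and divides |G| = 24.
Closing under the operation: H = {(0,0), (0,3), (1,0), (1,3), (2,0), (2,3), (3,0), (3,3)}, so |H| = 8.

8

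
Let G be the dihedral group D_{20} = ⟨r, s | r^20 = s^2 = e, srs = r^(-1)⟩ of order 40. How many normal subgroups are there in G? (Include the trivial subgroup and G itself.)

G has 48 subgroups. Checking conjugation-invariance by order — order 1: 1/1 normal; order 2: 1/21 normal; order 4: 1/11 normal; order 5: 1/1 normal; order 8: 0/5 normal; order 10: 1/5 normal; order 20: 3/3 normal; order 40: 1/1 normal.
Total normal subgroups: 9.

9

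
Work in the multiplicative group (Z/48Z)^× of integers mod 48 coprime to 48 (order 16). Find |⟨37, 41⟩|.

8

|⟨37⟩| = 4 and |⟨41⟩| = 2, so |H| is a multiple of lcm(4, 2) = 4 and divides |G| = 16.
Closing under the operation: H = {1, 5, 13, 17, 25, 29, 37, 41}, so |H| = 8.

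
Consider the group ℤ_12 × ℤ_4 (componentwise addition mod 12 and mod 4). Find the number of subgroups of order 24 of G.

|G| = 48 and 24 | 48, so subgroups of order 24 are possible by Lagrange.
The subgroups of order 24 are: {(0,0), (0,1), (0,2), (0,3), (2,0), (2,1), (2,2), (2,3), (4,0), (4,1), (4,2), (4,3), (6,0), (6,1), (6,2), (6,3), (8,0), (8,1), (8,2), (8,3), (10,0), (10,1), (10,2), (10,3)}; {(0,0), (0,2), (1,0), (1,2), (2,0), (2,2), (3,0), (3,2), (4,0), (4,2), (5,0), (5,2), (6,0), (6,2), (7,0), (7,2), (8,0), (8,2), (9,0), (9,2), (10,0), (10,2), (11,0), (11,2)}; {(0,0), (0,2), (1,1), (1,3), (2,0), (2,2), (3,1), (3,3), (4,0), (4,2), (5,1), (5,3), (6,0), (6,2), (7,1), (7,3), (8,0), (8,2), (9,1), (9,3), (10,0), (10,2), (11,1), (11,3)}.
So G has 3 subgroups of order 24.

3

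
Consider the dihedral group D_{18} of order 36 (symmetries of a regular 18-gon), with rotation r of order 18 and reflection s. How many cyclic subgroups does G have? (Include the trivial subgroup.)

24

Group the elements of G by the cyclic subgroup they generate; each cyclic subgroup of order d accounts for φ(d) elements.
Cyclic subgroups by order — order 1: 1; order 2: 19; order 3: 1; order 6: 1; order 9: 1; order 18: 1.
Total: 24.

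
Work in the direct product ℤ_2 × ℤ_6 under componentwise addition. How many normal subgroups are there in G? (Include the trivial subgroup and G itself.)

10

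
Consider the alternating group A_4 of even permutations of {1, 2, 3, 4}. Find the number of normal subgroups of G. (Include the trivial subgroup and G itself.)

G has 10 subgroups. Checking conjugation-invariance by order — order 1: 1/1 normal; order 2: 0/3 normal; order 3: 0/4 normal; order 4: 1/1 normal; order 12: 1/1 normal.
Total normal subgroups: 3.

3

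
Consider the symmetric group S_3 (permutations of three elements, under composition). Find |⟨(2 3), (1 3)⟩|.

6

|⟨(2 3)⟩| = 2 and |⟨(1 3)⟩| = 2, so |H| is a multiple of lcm(2, 2) = 2 and divides |G| = 6.
Closing {(2 3), (1 3)} under the group operation gives all of G, so |H| = 6.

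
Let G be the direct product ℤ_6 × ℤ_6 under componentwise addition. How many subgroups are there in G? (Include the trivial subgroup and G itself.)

|G| = 36, so by Lagrange every subgroup order divides 36. Divisors: 1, 2, 3, 4, 6, 9, 12, 18, 36.
Subgroups by order — order 1: 1; order 2: 3; order 3: 4; order 4: 1; order 6: 12; order 9: 1; order 12: 4; order 18: 3; order 36: 1.
Total: 1 + 3 + 4 + 1 + 12 + 1 + 4 + 3 + 1 = 30.

30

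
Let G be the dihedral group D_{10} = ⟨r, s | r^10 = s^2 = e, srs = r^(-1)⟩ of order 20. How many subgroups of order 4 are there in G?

|G| = 20 and 4 | 20, so subgroups of order 4 are possible by Lagrange.
The subgroups of order 4 are: {e, r^5, r^2s, r^7s}; {e, r^5, r^3s, r^8s}; {e, r^5, r^4s, r^9s}; {e, r^5, s, r^5s}; … (5 in all).
So G has 5 subgroups of order 4.

5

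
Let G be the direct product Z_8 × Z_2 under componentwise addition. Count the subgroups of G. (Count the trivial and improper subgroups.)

11

|G| = 16, so by Lagrange every subgroup order divides 16. Divisors: 1, 2, 4, 8, 16.
Subgroups by order — order 1: 1; order 2: 3; order 4: 3; order 8: 3; order 16: 1.
Total: 1 + 3 + 3 + 3 + 1 = 11.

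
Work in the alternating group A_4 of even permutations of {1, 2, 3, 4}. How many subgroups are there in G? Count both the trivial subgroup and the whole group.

|G| = 12, so by Lagrange every subgroup order divides 12. Divisors: 1, 2, 3, 4, 6, 12.
Subgroups by order — order 1: 1; order 2: 3; order 3: 4; order 4: 1; order 6: 0; order 12: 1.
Total: 1 + 3 + 4 + 1 + 0 + 1 = 10.

10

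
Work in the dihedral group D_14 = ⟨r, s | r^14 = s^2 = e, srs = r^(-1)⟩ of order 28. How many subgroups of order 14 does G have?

|G| = 28 and 14 | 28, so subgroups of order 14 are possible by Lagrange.
The subgroups of order 14 are: {e, r, r^2, r^3, r^4, r^5, r^6, r^7, r^8, r^9, r^10, r^11, r^12, r^13}; {e, r^2, r^4, r^6, r^8, r^10, r^12, s, r^2s, r^4s, r^6s, r^8s, r^10s, r^12s}; {e, r^2, r^4, r^6, r^8, r^10, r^12, rs, r^3s, r^5s, r^7s, r^9s, r^11s, r^13s}.
So G has 3 subgroups of order 14.

3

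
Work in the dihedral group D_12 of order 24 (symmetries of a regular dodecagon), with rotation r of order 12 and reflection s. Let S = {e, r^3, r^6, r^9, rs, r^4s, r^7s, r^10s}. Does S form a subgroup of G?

Yes

|S| = 8 divides |G| = 24, consistent with Lagrange.
S contains the identity, every element's inverse is in S, and S is closed under ·: it is a subgroup.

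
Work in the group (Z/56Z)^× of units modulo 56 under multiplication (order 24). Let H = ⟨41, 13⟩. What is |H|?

4

|⟨41⟩| = 2 and |⟨13⟩| = 2, so |H| is a multiple of lcm(2, 2) = 2 and divides |G| = 24.
Closing under the operation: H = {1, 13, 29, 41}, so |H| = 4.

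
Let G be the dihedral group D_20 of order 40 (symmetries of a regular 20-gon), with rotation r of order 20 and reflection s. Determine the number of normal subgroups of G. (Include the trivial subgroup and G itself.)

G has 48 subgroups. Checking conjugation-invariance by order — order 1: 1/1 normal; order 2: 1/21 normal; order 4: 1/11 normal; order 5: 1/1 normal; order 8: 0/5 normal; order 10: 1/5 normal; order 20: 3/3 normal; order 40: 1/1 normal.
Total normal subgroups: 9.

9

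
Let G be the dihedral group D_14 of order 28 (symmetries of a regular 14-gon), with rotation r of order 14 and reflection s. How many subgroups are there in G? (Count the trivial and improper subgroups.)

|G| = 28, so by Lagrange every subgroup order divides 28. Divisors: 1, 2, 4, 7, 14, 28.
Subgroups by order — order 1: 1; order 2: 15; order 4: 7; order 7: 1; order 14: 3; order 28: 1.
Total: 1 + 15 + 7 + 1 + 3 + 1 = 28.

28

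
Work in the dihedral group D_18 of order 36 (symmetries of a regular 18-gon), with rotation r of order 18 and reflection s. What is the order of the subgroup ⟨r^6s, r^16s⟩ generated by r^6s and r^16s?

18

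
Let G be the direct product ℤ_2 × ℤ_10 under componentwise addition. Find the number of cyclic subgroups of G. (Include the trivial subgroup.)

Group the elements of G by the cyclic subgroup they generate; each cyclic subgroup of order d accounts for φ(d) elements.
Cyclic subgroups by order — order 1: 1; order 2: 3; order 5: 1; order 10: 3.
Total: 8.

8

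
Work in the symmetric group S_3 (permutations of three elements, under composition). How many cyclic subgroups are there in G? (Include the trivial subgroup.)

5

Each element a generates a cyclic subgroup ⟨a⟩; distinct elements may generate the same one (a cyclic group of order d has φ(d) generators).
Cyclic subgroups by order — order 1: 1; order 2: 3; order 3: 1.
Total: 5.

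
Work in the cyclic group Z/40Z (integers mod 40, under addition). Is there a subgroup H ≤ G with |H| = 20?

Yes

20 | 40. A subgroup of order 20 is {0, 2, 4, 6, 8, 10, 12, 14, 16, 18, 20, 22, 24, 26, 28, 30, 32, 34, 36, 38}.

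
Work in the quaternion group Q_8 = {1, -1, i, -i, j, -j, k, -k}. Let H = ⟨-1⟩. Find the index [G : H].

|⟨-1⟩| = 2 and |G| = 8.
By Lagrange, [G : H] = |G|/|H| = 8/2 = 4.

4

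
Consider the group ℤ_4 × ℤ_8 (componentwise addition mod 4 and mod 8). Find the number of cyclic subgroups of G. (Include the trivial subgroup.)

Each element a generates a cyclic subgroup ⟨a⟩; distinct elements may generate the same one (a cyclic group of order d has φ(d) generators).
Cyclic subgroups by order — order 1: 1; order 2: 3; order 4: 6; order 8: 4.
Total: 14.

14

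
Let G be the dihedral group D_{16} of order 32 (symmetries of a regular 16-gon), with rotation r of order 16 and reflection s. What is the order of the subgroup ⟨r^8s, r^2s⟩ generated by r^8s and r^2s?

16

|⟨r^8s⟩| = 2 and |⟨r^2s⟩| = 2, so |H| is a multiple of lcm(2, 2) = 2 and divides |G| = 32.
Closing under the operation: H = {e, r^2, r^4, r^6, r^8, r^10, r^12, r^14, s, r^2s, r^4s, r^6s, r^8s, r^10s, r^12s, r^14s}, so |H| = 16.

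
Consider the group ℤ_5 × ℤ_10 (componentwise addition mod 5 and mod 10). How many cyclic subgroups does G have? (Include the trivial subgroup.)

A cyclic subgroup of order d is generated by each of its φ(d) elements of order d, so the cyclic subgroups of order d number (#elements of order d)/φ(d).
Cyclic subgroups by order — order 1: 1; order 2: 1; order 5: 6; order 10: 6.
Total: 14.

14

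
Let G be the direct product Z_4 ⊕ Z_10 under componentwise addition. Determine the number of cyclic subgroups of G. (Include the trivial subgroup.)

12

A cyclic subgroup of order d is generated by each of its φ(d) elements of order d, so the cyclic subgroups of order d number (#elements of order d)/φ(d).
Cyclic subgroups by order — order 1: 1; order 2: 3; order 4: 2; order 5: 1; order 10: 3; order 20: 2.
Total: 12.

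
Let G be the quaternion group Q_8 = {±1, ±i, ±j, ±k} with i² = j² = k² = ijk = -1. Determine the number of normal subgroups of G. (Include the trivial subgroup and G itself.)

6

G has 6 subgroups. Checking conjugation-invariance by order — order 1: 1/1 normal; order 2: 1/1 normal; order 4: 3/3 normal; order 8: 1/1 normal.
Total normal subgroups: 6.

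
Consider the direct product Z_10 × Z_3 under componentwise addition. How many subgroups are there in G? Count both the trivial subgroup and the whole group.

8

|G| = 30, so by Lagrange every subgroup order divides 30. Divisors: 1, 2, 3, 5, 6, 10, 15, 30.
Subgroups by order — order 1: 1; order 2: 1; order 3: 1; order 5: 1; order 6: 1; order 10: 1; order 15: 1; order 30: 1.
Total: 1 + 1 + 1 + 1 + 1 + 1 + 1 + 1 = 8.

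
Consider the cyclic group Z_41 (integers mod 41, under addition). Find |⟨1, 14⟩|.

41

|⟨1⟩| = 41 and |⟨14⟩| = 41, so |H| is a multiple of lcm(41, 41) = 41 and divides |G| = 41.
Closing {1, 14} under the group operation gives all of G, so |H| = 41.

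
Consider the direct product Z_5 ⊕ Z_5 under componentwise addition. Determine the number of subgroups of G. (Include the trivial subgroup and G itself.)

|G| = 25, so by Lagrange every subgroup order divides 25. Divisors: 1, 5, 25.
Subgroups by order — order 1: 1; order 5: 6; order 25: 1.
Total: 1 + 6 + 1 = 8.

8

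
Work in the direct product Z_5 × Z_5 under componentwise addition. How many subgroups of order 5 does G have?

|G| = 25 and 5 | 25, so subgroups of order 5 are possible by Lagrange.
The subgroups of order 5 are: {(0,0), (0,1), (0,2), (0,3), (0,4)}; {(0,0), (1,0), (2,0), (3,0), (4,0)}; {(0,0), (1,1), (2,2), (3,3), (4,4)}; {(0,0), (1,2), (2,4), (3,1), (4,3)}; … (6 in all).
So G has 6 subgroups of order 5.

6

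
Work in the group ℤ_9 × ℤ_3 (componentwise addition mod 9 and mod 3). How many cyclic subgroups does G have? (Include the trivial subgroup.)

Group the elements of G by the cyclic subgroup they generate; each cyclic subgroup of order d accounts for φ(d) elements.
Cyclic subgroups by order — order 1: 1; order 3: 4; order 9: 3.
Total: 8.

8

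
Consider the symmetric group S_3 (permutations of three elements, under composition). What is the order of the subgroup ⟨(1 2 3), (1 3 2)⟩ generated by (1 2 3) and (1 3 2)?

3

|⟨(1 2 3)⟩| = 3 and |⟨(1 3 2)⟩| = 3, so |H| is a multiple of lcm(3, 3) = 3 and divides |G| = 6.
Closing under the operation: H = {e, (1 2 3), (1 3 2)}, so |H| = 3.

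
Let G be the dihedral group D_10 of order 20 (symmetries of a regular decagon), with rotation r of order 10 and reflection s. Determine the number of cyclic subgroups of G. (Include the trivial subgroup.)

14

A cyclic subgroup of order d is generated by each of its φ(d) elements of order d, so the cyclic subgroups of order d number (#elements of order d)/φ(d).
Cyclic subgroups by order — order 1: 1; order 2: 11; order 5: 1; order 10: 1.
Total: 14.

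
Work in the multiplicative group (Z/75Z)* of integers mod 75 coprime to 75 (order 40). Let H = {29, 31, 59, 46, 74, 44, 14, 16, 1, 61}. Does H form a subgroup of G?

|H| = 10 divides |G| = 40, consistent with Lagrange.
H contains the identity, every element's inverse is in H, and H is closed under ·: it is a subgroup.
In fact H = ⟨44⟩.

Yes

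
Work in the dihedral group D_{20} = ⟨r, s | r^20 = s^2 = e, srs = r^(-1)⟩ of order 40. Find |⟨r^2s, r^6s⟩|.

|⟨r^2s⟩| = 2 and |⟨r^6s⟩| = 2, so |H| is a multiple of lcm(2, 2) = 2 and divides |G| = 40.
Closing under the operation: H = {e, r^4, r^8, r^12, r^16, r^2s, r^6s, r^10s, r^14s, r^18s}, so |H| = 10.

10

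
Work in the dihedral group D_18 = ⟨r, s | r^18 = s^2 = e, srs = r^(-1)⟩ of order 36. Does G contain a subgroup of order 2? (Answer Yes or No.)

Yes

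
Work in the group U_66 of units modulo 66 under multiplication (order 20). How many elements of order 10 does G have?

Enumerating element orders in G gives 12 elements of order 10.

12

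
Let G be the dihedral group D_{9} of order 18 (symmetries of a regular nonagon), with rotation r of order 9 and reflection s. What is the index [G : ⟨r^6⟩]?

6

|⟨r^6⟩| = 3 and |G| = 18.
By Lagrange, [G : H] = |G|/|H| = 18/3 = 6.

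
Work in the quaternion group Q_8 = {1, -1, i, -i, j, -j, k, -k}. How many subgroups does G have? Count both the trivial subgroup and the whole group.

|G| = 8, so by Lagrange every subgroup order divides 8. Divisors: 1, 2, 4, 8.
Subgroups by order — order 1: 1; order 2: 1; order 4: 3; order 8: 1.
Total: 1 + 1 + 3 + 1 = 6.

6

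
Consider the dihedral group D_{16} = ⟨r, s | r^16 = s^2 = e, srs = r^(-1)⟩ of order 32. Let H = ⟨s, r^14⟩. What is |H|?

|⟨s⟩| = 2 and |⟨r^14⟩| = 8, so |H| is a multiple of lcm(2, 8) = 8 and divides |G| = 32.
Closing under the operation: H = {e, r^2, r^4, r^6, r^8, r^10, r^12, r^14, s, r^2s, r^4s, r^6s, r^8s, r^10s, r^12s, r^14s}, so |H| = 16.

16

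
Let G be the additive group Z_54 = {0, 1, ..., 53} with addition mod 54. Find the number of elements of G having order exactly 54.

In a cyclic group of order 54, the number of elements of order d (for d | 54) is φ(d).
φ(54) = 18.

18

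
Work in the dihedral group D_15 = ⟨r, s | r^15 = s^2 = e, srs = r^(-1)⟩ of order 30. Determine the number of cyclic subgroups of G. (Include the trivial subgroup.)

19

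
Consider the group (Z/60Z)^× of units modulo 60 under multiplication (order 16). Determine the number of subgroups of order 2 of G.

|G| = 16 and 2 | 16, so subgroups of order 2 are possible by Lagrange.
The subgroups of order 2 are: {1, 11}; {1, 19}; {1, 29}; {1, 31}; … (7 in all).
So G has 7 subgroups of order 2.

7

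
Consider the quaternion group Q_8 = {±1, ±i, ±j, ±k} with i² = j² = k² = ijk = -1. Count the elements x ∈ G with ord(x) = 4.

The elements of order 4 are: i, -i, j, -j, k, -k.
That's 6.

6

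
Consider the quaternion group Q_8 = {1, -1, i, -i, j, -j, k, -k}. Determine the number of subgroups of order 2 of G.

1

|G| = 8 and 2 | 8, so subgroups of order 2 are possible by Lagrange.
The subgroups of order 2 are: {1, -1}.
So G has 1 subgroup of order 2.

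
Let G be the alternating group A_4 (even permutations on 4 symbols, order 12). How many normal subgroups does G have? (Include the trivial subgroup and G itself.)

G has 10 subgroups. Checking conjugation-invariance by order — order 1: 1/1 normal; order 2: 0/3 normal; order 3: 0/4 normal; order 4: 1/1 normal; order 12: 1/1 normal.
Total normal subgroups: 3.

3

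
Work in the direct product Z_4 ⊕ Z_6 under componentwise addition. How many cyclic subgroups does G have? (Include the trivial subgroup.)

A cyclic subgroup of order d is generated by each of its φ(d) elements of order d, so the cyclic subgroups of order d number (#elements of order d)/φ(d).
Cyclic subgroups by order — order 1: 1; order 2: 3; order 3: 1; order 4: 2; order 6: 3; order 12: 2.
Total: 12.

12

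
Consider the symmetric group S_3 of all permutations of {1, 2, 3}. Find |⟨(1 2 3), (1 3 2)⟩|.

3

|⟨(1 2 3)⟩| = 3 and |⟨(1 3 2)⟩| = 3, so |H| is a multiple of lcm(3, 3) = 3 and divides |G| = 6.
Closing under the operation: H = {e, (1 2 3), (1 3 2)}, so |H| = 3.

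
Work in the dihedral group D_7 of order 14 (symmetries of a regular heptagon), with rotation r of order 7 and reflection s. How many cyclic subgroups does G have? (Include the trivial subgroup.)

9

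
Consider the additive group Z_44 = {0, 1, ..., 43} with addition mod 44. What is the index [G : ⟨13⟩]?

1

|⟨13⟩| = 44 and |G| = 44.
By Lagrange, [G : H] = |G|/|H| = 44/44 = 1.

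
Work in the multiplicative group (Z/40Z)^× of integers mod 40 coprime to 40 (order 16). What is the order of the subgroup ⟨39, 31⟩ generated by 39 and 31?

4

|⟨39⟩| = 2 and |⟨31⟩| = 2, so |H| is a multiple of lcm(2, 2) = 2 and divides |G| = 16.
Closing under the operation: H = {1, 9, 31, 39}, so |H| = 4.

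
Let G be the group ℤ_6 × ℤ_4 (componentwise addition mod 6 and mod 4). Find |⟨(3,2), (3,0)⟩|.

4

|⟨(3,2)⟩| = 2 and |⟨(3,0)⟩| = 2, so |H| is a multiple of lcm(2, 2) = 2 and divides |G| = 24.
Closing under the operation: H = {(0,0), (0,2), (3,0), (3,2)}, so |H| = 4.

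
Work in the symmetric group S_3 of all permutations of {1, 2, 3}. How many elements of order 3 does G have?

The elements of order 3 are: (1 2 3), (1 3 2).
That's 2.

2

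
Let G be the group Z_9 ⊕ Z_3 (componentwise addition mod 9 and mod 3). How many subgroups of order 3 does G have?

|G| = 27 and 3 | 27, so subgroups of order 3 are possible by Lagrange.
The subgroups of order 3 are: {(0,0), (0,1), (0,2)}; {(0,0), (3,0), (6,0)}; {(0,0), (3,1), (6,2)}; {(0,0), (3,2), (6,1)}.
So G has 4 subgroups of order 3.

4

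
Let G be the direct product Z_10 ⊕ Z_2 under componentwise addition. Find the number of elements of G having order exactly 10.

12

An element (a,b) has order lcm(ord(a), ord(b)); count pairs with lcm equal to 10.
Enumerating gives 12 such elements.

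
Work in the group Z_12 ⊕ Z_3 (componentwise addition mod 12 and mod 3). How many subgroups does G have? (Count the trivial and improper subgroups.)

18

|G| = 36, so by Lagrange every subgroup order divides 36. Divisors: 1, 2, 3, 4, 6, 9, 12, 18, 36.
Subgroups by order — order 1: 1; order 2: 1; order 3: 4; order 4: 1; order 6: 4; order 9: 1; order 12: 4; order 18: 1; order 36: 1.
Total: 1 + 1 + 4 + 1 + 4 + 1 + 4 + 1 + 1 = 18.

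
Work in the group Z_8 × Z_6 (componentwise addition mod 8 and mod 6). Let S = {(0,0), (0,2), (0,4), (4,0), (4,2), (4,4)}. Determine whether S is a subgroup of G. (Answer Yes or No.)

|S| = 6 divides |G| = 48, consistent with Lagrange.
S contains the identity, every element's inverse is in S, and S is closed under +: it is a subgroup.
In fact S = ⟨(4,4)⟩.

Yes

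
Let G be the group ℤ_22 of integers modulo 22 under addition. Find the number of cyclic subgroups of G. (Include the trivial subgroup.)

Group the elements of G by the cyclic subgroup they generate; each cyclic subgroup of order d accounts for φ(d) elements.
Cyclic subgroups by order — order 1: 1; order 2: 1; order 11: 1; order 22: 1.
Total: 4.

4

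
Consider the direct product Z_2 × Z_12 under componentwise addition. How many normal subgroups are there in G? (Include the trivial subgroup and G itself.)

G is abelian, so every subgroup is normal.
G has 16 subgroups in total, hence 16 normal subgroups.

16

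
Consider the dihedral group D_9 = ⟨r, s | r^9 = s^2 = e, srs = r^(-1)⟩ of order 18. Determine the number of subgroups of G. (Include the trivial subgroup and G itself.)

16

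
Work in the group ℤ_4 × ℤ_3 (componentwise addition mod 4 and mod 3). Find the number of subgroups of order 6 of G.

1

|G| = 12 and 6 | 12, so subgroups of order 6 are possible by Lagrange.
The subgroups of order 6 are: {(0,0), (0,1), (0,2), (2,0), (2,1), (2,2)}.
So G has 1 subgroup of order 6.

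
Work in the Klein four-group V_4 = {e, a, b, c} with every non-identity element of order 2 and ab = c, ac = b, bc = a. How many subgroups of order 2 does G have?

|G| = 4 and 2 | 4, so subgroups of order 2 are possible by Lagrange.
The subgroups of order 2 are: {e, a}; {e, b}; {e, c}.
So G has 3 subgroups of order 2.

3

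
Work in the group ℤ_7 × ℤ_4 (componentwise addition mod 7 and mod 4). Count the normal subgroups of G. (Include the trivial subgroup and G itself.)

6

G is abelian, so every subgroup is normal.
G has 6 subgroups in total, hence 6 normal subgroups.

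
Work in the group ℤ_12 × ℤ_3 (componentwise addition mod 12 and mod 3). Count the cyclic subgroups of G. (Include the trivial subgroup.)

A cyclic subgroup of order d is generated by each of its φ(d) elements of order d, so the cyclic subgroups of order d number (#elements of order d)/φ(d).
Cyclic subgroups by order — order 1: 1; order 2: 1; order 3: 4; order 4: 1; order 6: 4; order 12: 4.
Total: 15.

15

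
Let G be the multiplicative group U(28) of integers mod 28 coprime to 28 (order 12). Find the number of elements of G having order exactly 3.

The elements of order 3 are: 9, 25.
That's 2.

2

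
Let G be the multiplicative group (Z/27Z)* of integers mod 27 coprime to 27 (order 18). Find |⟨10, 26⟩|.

|⟨10⟩| = 3 and |⟨26⟩| = 2, so |H| is a multiple of lcm(3, 2) = 6 and divides |G| = 18.
Closing under the operation: H = {1, 8, 10, 17, 19, 26}, so |H| = 6.

6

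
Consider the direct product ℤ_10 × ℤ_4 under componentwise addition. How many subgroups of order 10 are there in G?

|G| = 40 and 10 | 40, so subgroups of order 10 are possible by Lagrange.
The subgroups of order 10 are: {(0,0), (0,2), (2,0), (2,2), (4,0), (4,2), (6,0), (6,2), (8,0), (8,2)}; {(0,0), (1,0), (2,0), (3,0), (4,0), (5,0), (6,0), (7,0), (8,0), (9,0)}; {(0,0), (1,2), (2,0), (3,2), (4,0), (5,2), (6,0), (7,2), (8,0), (9,2)}.
So G has 3 subgroups of order 10.

3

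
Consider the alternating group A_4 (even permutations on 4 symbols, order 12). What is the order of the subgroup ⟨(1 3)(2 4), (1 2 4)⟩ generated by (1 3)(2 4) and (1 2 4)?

12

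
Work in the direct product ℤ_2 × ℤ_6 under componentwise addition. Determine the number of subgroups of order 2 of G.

|G| = 12 and 2 | 12, so subgroups of order 2 are possible by Lagrange.
The subgroups of order 2 are: {(0,0), (0,3)}; {(0,0), (1,0)}; {(0,0), (1,3)}.
So G has 3 subgroups of order 2.

3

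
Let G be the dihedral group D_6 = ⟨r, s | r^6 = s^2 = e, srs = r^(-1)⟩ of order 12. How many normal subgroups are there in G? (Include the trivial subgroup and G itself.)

G has 16 subgroups. Checking conjugation-invariance by order — order 1: 1/1 normal; order 2: 1/7 normal; order 3: 1/1 normal; order 4: 0/3 normal; order 6: 3/3 normal; order 12: 1/1 normal.
Total normal subgroups: 7.

7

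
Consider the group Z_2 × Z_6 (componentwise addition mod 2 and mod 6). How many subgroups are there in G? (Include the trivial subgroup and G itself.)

10

|G| = 12, so by Lagrange every subgroup order divides 12. Divisors: 1, 2, 3, 4, 6, 12.
Subgroups by order — order 1: 1; order 2: 3; order 3: 1; order 4: 1; order 6: 3; order 12: 1.
Total: 1 + 3 + 1 + 1 + 3 + 1 = 10.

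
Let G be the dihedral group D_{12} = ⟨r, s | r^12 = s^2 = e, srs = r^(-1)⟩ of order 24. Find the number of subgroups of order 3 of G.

|G| = 24 and 3 | 24, so subgroups of order 3 are possible by Lagrange.
The subgroups of order 3 are: {e, r^4, r^8}.
So G has 1 subgroup of order 3.

1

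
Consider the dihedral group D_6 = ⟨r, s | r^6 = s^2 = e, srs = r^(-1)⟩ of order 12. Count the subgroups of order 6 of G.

3

|G| = 12 and 6 | 12, so subgroups of order 6 are possible by Lagrange.
The subgroups of order 6 are: {e, r, r^2, r^3, r^4, r^5}; {e, r^2, r^4, s, r^2s, r^4s}; {e, r^2, r^4, rs, r^3s, r^5s}.
So G has 3 subgroups of order 6.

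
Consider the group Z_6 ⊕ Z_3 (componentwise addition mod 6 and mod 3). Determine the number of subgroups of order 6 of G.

4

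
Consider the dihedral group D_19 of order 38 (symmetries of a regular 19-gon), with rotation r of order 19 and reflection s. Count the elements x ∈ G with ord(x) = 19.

18

Enumerating element orders in G gives 18 elements of order 19.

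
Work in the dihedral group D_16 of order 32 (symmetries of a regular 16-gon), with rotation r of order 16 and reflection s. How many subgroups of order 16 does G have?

3

|G| = 32 and 16 | 32, so subgroups of order 16 are possible by Lagrange.
The subgroups of order 16 are: {e, r, r^2, r^3, r^4, r^5, r^6, r^7, r^8, r^9, r^10, r^11, r^12, r^13, r^14, r^15}; {e, r^2, r^4, r^6, r^8, r^10, r^12, r^14, s, r^2s, r^4s, r^6s, r^8s, r^10s, r^12s, r^14s}; {e, r^2, r^4, r^6, r^8, r^10, r^12, r^14, rs, r^3s, r^5s, r^7s, r^9s, r^11s, r^13s, r^15s}.
So G has 3 subgroups of order 16.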